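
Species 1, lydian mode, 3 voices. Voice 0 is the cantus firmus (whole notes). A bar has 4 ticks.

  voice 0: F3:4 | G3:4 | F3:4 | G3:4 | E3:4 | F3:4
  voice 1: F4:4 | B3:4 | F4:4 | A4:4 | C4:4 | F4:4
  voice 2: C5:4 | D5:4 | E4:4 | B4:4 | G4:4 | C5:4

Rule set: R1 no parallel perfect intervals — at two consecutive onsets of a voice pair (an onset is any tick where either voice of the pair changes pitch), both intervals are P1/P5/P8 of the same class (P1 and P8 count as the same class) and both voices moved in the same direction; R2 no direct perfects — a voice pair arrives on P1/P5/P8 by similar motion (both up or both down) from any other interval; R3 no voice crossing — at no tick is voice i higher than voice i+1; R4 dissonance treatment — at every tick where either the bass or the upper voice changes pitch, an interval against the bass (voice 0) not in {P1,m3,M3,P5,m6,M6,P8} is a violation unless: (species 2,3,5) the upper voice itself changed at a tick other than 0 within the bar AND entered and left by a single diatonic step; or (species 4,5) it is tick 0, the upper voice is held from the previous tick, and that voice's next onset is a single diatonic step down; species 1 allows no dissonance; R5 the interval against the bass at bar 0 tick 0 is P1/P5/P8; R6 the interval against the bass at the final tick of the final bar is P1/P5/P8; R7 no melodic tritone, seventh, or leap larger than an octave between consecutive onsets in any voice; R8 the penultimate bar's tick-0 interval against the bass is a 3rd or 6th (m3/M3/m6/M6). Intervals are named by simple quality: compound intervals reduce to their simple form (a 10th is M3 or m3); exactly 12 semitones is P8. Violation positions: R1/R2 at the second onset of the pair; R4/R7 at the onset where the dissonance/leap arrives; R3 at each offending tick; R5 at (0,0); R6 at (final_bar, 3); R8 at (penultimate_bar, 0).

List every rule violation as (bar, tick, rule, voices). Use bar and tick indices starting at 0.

(1, 0, R1, (0, 2))
(1, 0, R7, (1,))
(2, 0, R3, (1, 2))
(2, 0, R4, (0, 2))
(2, 0, R7, (1,))
(2, 0, R7, (2,))
(2, 1, R3, (1, 2))
(2, 2, R3, (1, 2))
(2, 3, R3, (1, 2))
(3, 0, R4, (0, 1))
(4, 0, R2, (1, 2))
(5, 0, R1, (1, 2))
(5, 0, R2, (0, 1))
(5, 0, R2, (0, 2))

bar 0: v0=F3 v1=F4 v2=C5 downbeat P5
bar 1: v0=G3 v1=B3 v2=D5 downbeat P5
bar 2: v0=F3 v1=F4 v2=E4 downbeat M7
bar 3: v0=G3 v1=A4 v2=B4 downbeat M3
bar 4: v0=E3 v1=C4 v2=G4 downbeat m3
bar 5: v0=F3 v1=F4 v2=C5 downbeat P5
  -> R1 @ bar 1 tick 0 v(0, 2): F3/C5 P5 -> G3/D5 P5 similar
  -> R7 @ bar 1 tick 0 v(1,): F4->B3 leap 6st
  -> R3 @ bar 2 tick 0 v(1, 2): F4 above E4
  -> R4 @ bar 2 tick 0 v(0, 2): F3/E4 M7 untreated
  -> R7 @ bar 2 tick 0 v(1,): B3->F4 leap 6st
  -> R7 @ bar 2 tick 0 v(2,): D5->E4 leap 10st
  -> R3 @ bar 2 tick 1 v(1, 2): F4 above E4
  -> R3 @ bar 2 tick 2 v(1, 2): F4 above E4
  -> R3 @ bar 2 tick 3 v(1, 2): F4 above E4
  -> R4 @ bar 3 tick 0 v(0, 1): G3/A4 M2 untreated
  -> R2 @ bar 4 tick 0 v(1, 2): A4/B4 M2 -> C4/G4 P5 similar
  -> R1 @ bar 5 tick 0 v(1, 2): C4/G4 P5 -> F4/C5 P5 similar
  -> R2 @ bar 5 tick 0 v(0, 1): E3/C4 m6 -> F3/F4 P8 similar
  -> R2 @ bar 5 tick 0 v(0, 2): E3/G4 m3 -> F3/C5 P5 similar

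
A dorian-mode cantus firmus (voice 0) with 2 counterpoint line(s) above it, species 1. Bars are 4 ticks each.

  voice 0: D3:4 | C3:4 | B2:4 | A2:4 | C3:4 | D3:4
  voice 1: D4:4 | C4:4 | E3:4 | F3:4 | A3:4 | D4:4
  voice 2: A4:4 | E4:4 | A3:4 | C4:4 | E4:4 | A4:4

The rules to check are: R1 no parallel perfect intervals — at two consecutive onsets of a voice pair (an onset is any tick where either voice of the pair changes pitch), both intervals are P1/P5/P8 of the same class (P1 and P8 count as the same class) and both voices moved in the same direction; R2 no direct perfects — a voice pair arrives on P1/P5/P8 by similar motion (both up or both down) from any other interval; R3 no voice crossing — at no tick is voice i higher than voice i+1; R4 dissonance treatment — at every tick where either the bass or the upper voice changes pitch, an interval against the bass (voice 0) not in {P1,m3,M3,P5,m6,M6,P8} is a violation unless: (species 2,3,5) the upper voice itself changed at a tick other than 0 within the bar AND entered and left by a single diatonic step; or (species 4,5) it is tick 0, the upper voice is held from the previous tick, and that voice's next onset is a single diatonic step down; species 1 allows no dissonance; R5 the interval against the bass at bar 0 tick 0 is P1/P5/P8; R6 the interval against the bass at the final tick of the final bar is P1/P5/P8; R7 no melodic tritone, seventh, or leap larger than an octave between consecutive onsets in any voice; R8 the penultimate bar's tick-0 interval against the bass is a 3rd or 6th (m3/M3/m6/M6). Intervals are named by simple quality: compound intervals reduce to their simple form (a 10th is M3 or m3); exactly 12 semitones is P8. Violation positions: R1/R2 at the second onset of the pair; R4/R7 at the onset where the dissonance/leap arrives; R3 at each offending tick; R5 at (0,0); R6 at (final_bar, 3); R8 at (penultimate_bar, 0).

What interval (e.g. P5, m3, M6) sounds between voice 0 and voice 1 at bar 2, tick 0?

P4

voice 0=B2 voice 1=E3 -> P4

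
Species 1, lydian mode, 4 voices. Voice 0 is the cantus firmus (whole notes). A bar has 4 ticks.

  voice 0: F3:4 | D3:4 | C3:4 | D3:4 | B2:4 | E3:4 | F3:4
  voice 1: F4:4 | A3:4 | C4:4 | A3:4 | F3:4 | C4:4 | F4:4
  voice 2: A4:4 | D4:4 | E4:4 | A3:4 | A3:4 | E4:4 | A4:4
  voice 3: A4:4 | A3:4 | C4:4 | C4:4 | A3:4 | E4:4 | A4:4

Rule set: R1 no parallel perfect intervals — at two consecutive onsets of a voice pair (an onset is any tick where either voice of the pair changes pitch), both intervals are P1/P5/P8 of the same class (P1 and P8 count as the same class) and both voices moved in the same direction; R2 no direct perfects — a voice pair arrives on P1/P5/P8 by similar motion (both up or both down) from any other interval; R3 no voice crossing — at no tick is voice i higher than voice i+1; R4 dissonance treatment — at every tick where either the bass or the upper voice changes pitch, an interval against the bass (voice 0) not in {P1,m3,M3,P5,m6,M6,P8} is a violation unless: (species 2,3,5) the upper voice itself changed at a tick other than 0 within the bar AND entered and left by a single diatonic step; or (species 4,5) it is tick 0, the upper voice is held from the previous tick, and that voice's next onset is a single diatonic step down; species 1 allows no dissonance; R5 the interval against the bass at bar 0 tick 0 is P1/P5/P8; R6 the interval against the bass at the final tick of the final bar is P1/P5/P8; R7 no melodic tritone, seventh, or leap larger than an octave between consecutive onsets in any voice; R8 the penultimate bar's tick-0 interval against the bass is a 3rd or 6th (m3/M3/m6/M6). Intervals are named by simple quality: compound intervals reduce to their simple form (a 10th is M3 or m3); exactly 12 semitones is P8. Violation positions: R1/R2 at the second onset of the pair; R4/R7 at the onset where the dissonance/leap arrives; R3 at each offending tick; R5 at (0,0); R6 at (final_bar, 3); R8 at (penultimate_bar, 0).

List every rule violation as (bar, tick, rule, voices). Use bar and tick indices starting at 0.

(0, 0, R5, (0, 2))
(0, 0, R5, (0, 3))
(1, 0, R2, (0, 1))
(1, 0, R2, (0, 2))
(1, 0, R2, (0, 3))
(1, 0, R2, (1, 3))
(1, 0, R3, (2, 3))
(1, 1, R3, (2, 3))
(1, 2, R3, (2, 3))
(1, 3, R3, (2, 3))
(2, 0, R1, (1, 3))
(2, 0, R3, (2, 3))
(2, 1, R3, (2, 3))
(2, 2, R3, (2, 3))
(2, 3, R3, (2, 3))
(3, 0, R2, (1, 2))
(3, 0, R4, (0, 3))
(4, 0, R4, (0, 1))
(4, 0, R4, (0, 2))
(4, 0, R4, (0, 3))
(5, 0, R1, (2, 3))
(5, 0, R2, (0, 2))
(5, 0, R2, (0, 3))
(5, 0, R8, (0, 2))
(5, 0, R8, (0, 3))
(6, 0, R1, (2, 3))
(6, 0, R2, (0, 1))
(6, 3, R6, (0, 2))
(6, 3, R6, (0, 3))

bar 0: v0=F3 v1=F4 v2=A4 v3=A4 downbeat M3
bar 1: v0=D3 v1=A3 v2=D4 v3=A3 downbeat P5
bar 2: v0=C3 v1=C4 v2=E4 v3=C4 downbeat P8
bar 3: v0=D3 v1=A3 v2=A3 v3=C4 downbeat m7
bar 4: v0=B2 v1=F3 v2=A3 v3=A3 downbeat m7
bar 5: v0=E3 v1=C4 v2=E4 v3=E4 downbeat P8
bar 6: v0=F3 v1=F4 v2=A4 v3=A4 downbeat M3
  -> R5 @ bar 0 tick 0 v(0, 2): opens on M3
  -> R5 @ bar 0 tick 0 v(0, 3): opens on M3
  -> R2 @ bar 1 tick 0 v(0, 1): F3/F4 P8 -> D3/A3 P5 similar
  -> R2 @ bar 1 tick 0 v(0, 2): F3/A4 M3 -> D3/D4 P8 similar
  -> R2 @ bar 1 tick 0 v(0, 3): F3/A4 M3 -> D3/A3 P5 similar
  -> R2 @ bar 1 tick 0 v(1, 3): F4/A4 M3 -> A3/A3 P1 similar
  -> R3 @ bar 1 tick 0 v(2, 3): D4 above A3
  -> R3 @ bar 1 tick 1 v(2, 3): D4 above A3
  -> R3 @ bar 1 tick 2 v(2, 3): D4 above A3
  -> R3 @ bar 1 tick 3 v(2, 3): D4 above A3
  -> R1 @ bar 2 tick 0 v(1, 3): A3/A3 P1 -> C4/C4 P1 similar
  -> R3 @ bar 2 tick 0 v(2, 3): E4 above C4
  -> R3 @ bar 2 tick 1 v(2, 3): E4 above C4
  -> R3 @ bar 2 tick 2 v(2, 3): E4 above C4
  -> R3 @ bar 2 tick 3 v(2, 3): E4 above C4
  -> R2 @ bar 3 tick 0 v(1, 2): C4/E4 M3 -> A3/A3 P1 similar
  -> R4 @ bar 3 tick 0 v(0, 3): D3/C4 m7 untreated
  -> R4 @ bar 4 tick 0 v(0, 1): B2/F3 TT untreated
  -> R4 @ bar 4 tick 0 v(0, 2): B2/A3 m7 untreated
  -> R4 @ bar 4 tick 0 v(0, 3): B2/A3 m7 untreated
  -> R1 @ bar 5 tick 0 v(2, 3): A3/A3 P1 -> E4/E4 P1 similar
  -> R2 @ bar 5 tick 0 v(0, 2): B2/A3 m7 -> E3/E4 P8 similar
  -> R2 @ bar 5 tick 0 v(0, 3): B2/A3 m7 -> E3/E4 P8 similar
  -> R8 @ bar 5 tick 0 v(0, 2): penult P8 not 3rd/6th
  -> R8 @ bar 5 tick 0 v(0, 3): penult P8 not 3rd/6th
  -> R1 @ bar 6 tick 0 v(2, 3): E4/E4 P1 -> A4/A4 P1 similar
  -> R2 @ bar 6 tick 0 v(0, 1): E3/C4 m6 -> F3/F4 P8 similar
  -> R6 @ bar 6 tick 3 v(0, 2): closes on M3
  -> R6 @ bar 6 tick 3 v(0, 3): closes on M3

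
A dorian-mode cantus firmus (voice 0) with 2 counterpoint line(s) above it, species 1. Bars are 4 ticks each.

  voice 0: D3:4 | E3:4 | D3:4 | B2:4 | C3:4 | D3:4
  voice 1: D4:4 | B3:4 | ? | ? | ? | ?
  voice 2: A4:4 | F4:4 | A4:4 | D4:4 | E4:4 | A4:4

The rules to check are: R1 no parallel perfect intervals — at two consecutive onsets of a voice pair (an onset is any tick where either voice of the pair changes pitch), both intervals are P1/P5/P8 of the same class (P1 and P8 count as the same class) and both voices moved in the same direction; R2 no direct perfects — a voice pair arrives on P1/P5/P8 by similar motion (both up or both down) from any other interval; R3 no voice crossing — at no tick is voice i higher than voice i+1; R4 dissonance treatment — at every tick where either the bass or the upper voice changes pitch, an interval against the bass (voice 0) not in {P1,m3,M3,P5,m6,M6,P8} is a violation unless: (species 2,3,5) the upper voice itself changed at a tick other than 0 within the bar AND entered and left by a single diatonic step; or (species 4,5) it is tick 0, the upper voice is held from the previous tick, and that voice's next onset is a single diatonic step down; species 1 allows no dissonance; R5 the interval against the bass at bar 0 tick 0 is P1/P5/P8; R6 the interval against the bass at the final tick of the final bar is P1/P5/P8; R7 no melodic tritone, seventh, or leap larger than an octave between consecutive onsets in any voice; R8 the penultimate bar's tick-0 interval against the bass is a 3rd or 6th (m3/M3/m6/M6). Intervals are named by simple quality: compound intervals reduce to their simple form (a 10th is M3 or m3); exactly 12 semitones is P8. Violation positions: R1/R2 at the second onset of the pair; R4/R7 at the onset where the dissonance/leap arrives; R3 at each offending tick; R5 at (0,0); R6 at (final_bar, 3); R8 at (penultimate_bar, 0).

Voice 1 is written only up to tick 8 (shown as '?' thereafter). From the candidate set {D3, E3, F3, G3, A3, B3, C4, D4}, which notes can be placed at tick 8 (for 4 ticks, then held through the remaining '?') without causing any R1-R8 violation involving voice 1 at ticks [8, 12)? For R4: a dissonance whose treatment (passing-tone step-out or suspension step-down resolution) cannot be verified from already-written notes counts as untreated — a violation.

{B3}

D3: violates R2
E3: violates R4
F3: violates R7
G3: violates R4
A3: violates R1
B3: legal
C4: violates R4
D4: violates R2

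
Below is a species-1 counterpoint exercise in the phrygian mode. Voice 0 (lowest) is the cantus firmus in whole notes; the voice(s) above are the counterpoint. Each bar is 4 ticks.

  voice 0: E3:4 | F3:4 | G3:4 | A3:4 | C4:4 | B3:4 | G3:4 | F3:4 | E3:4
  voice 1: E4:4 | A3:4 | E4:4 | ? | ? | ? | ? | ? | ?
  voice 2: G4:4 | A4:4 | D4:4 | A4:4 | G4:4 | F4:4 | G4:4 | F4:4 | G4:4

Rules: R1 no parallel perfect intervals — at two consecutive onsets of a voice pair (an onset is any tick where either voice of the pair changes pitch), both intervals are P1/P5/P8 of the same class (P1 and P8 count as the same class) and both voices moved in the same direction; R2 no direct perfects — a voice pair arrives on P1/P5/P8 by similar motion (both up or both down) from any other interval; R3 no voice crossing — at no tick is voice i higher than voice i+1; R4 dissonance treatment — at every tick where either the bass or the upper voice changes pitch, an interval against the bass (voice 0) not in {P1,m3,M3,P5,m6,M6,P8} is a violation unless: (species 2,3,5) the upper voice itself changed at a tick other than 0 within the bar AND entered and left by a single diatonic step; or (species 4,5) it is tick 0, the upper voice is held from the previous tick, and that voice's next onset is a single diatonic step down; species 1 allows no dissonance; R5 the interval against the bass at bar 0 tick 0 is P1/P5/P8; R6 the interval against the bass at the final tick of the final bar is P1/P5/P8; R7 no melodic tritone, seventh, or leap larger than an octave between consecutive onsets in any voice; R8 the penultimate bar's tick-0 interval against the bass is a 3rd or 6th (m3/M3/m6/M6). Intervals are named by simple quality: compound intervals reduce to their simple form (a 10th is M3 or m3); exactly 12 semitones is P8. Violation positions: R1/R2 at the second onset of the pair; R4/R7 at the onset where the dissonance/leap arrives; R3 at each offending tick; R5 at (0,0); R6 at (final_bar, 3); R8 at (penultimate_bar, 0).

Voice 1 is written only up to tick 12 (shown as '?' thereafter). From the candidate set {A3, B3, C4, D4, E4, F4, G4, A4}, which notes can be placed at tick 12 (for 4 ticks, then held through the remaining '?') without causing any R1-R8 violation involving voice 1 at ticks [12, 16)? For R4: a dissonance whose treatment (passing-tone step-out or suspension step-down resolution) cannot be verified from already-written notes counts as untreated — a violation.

A3: legal
B3: violates R4
C4: legal
D4: violates R4
E4: legal
F4: legal
G4: violates R4
A4: violates R2

{A3, C4, E4, F4}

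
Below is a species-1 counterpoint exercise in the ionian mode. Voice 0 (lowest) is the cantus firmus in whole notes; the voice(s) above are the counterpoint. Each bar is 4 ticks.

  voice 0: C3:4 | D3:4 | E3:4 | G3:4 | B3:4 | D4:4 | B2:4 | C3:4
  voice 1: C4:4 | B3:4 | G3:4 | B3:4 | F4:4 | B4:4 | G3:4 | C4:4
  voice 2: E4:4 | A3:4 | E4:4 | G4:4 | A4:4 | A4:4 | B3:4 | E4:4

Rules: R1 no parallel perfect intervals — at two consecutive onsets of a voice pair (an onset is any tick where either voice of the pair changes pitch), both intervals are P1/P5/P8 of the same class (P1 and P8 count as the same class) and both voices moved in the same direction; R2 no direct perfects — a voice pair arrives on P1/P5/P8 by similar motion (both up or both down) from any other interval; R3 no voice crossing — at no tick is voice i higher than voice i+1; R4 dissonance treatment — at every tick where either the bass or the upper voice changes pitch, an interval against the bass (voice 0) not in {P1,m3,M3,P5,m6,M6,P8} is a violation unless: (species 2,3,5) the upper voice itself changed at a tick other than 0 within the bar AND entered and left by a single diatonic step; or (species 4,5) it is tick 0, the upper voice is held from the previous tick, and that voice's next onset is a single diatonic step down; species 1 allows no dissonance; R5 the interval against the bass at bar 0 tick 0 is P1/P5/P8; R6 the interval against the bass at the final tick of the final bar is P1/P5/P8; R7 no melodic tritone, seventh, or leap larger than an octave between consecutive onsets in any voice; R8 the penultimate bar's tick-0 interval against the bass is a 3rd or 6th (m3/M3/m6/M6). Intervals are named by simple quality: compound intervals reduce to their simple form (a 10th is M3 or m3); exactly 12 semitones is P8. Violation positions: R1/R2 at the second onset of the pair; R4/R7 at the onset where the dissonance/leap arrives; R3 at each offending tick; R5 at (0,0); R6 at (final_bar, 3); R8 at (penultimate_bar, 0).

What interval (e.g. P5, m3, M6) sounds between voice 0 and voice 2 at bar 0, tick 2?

M3

voice 0=C3 voice 2=E4 -> M3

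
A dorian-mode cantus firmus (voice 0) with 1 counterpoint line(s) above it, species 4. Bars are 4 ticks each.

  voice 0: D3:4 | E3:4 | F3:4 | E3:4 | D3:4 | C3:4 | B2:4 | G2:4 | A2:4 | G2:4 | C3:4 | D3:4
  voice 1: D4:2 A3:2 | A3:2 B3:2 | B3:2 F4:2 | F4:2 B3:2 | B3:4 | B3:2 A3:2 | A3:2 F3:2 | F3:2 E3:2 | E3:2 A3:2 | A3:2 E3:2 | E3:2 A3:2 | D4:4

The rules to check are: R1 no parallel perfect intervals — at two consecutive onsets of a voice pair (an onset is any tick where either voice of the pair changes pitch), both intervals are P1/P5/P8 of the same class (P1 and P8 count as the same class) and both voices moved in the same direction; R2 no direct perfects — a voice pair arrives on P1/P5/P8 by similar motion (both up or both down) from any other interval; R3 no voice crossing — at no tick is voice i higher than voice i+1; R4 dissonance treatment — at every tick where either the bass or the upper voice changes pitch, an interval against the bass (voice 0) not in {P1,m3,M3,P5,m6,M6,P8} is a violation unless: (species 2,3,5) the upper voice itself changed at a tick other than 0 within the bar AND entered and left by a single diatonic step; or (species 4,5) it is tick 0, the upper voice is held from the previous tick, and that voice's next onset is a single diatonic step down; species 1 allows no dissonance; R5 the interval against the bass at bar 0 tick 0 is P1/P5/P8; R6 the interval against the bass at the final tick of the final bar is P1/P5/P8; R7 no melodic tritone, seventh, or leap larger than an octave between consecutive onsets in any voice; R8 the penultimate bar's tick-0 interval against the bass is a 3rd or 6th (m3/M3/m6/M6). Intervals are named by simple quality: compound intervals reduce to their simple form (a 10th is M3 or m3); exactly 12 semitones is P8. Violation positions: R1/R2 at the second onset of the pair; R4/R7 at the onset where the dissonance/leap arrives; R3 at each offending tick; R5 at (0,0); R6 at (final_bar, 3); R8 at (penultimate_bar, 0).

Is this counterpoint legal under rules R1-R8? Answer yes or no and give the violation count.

bar 0: v0=D3 v1=D4 (P8)
bar 1: v0=E3 v1=A3 (P4)
bar 2: v0=F3 v1=B3 (TT)
bar 3: v0=E3 v1=F4 (m2)
bar 4: v0=D3 v1=B3 (M6)
bar 5: v0=C3 v1=B3 (M7)
bar 6: v0=B2 v1=A3 (m7)
bar 7: v0=G2 v1=F3 (m7)
bar 8: v0=A2 v1=E3 (P5)
bar 9: v0=G2 v1=A3 (M2)
bar 10: v0=C3 v1=E3 (M3)
bar 11: v0=D3 v1=D4 (P8)
  R4 @ bar1.0: E3/A3 P4 untreated
  R4 @ bar2.0: F3/B3 TT untreated
  R7 @ bar2.2: B3->F4 leap 6st
  R4 @ bar3.0: E3/F4 m2 untreated
  R7 @ bar3.2: F4->B3 leap 6st
  R4 @ bar6.0: B2/A3 m7 untreated
  R4 @ bar6.2: B2/F3 TT untreated
  R4 @ bar9.0: G2/A3 M2 untreated
  R2 @ bar11.0: C3/A3 M6 -> D3/D4 P8 similar

No (9 violations)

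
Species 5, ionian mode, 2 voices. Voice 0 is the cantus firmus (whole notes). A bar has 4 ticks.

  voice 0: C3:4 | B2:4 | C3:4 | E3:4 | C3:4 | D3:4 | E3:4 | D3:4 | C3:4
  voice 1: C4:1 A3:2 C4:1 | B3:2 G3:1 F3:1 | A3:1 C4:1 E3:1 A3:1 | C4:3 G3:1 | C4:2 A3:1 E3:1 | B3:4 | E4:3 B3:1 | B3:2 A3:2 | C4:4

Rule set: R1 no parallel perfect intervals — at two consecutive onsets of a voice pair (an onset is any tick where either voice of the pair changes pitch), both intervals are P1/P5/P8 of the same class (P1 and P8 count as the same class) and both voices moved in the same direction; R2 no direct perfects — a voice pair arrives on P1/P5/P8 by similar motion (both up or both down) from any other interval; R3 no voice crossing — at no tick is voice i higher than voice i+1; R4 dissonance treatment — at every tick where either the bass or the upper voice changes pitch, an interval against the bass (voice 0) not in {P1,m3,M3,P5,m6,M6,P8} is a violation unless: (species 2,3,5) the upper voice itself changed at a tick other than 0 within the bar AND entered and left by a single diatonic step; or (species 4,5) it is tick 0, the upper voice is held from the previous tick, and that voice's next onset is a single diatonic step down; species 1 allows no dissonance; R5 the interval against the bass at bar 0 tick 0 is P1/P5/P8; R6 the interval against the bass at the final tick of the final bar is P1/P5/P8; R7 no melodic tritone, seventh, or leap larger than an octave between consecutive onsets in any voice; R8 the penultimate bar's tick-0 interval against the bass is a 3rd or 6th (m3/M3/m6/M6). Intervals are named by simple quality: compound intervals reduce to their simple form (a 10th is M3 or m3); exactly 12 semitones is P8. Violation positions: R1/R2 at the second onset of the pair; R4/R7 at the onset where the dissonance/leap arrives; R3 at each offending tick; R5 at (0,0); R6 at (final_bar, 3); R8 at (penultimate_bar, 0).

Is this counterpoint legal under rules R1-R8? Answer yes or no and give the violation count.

No (3 violations)

bar 0: v0=C3 v1=C4 (P8)
bar 1: v0=B2 v1=B3 (P8)
bar 2: v0=C3 v1=A3 (M6)
bar 3: v0=E3 v1=C4 (m6)
bar 4: v0=C3 v1=C4 (P8)
bar 5: v0=D3 v1=B3 (M6)
bar 6: v0=E3 v1=E4 (P8)
bar 7: v0=D3 v1=B3 (M6)
bar 8: v0=C3 v1=C4 (P8)
  R1 @ bar1.0: C3/C4 P8 -> B2/B3 P8 similar
  R4 @ bar1.3: B2/F3 TT untreated
  R2 @ bar6.0: D3/B3 M6 -> E3/E4 P8 similar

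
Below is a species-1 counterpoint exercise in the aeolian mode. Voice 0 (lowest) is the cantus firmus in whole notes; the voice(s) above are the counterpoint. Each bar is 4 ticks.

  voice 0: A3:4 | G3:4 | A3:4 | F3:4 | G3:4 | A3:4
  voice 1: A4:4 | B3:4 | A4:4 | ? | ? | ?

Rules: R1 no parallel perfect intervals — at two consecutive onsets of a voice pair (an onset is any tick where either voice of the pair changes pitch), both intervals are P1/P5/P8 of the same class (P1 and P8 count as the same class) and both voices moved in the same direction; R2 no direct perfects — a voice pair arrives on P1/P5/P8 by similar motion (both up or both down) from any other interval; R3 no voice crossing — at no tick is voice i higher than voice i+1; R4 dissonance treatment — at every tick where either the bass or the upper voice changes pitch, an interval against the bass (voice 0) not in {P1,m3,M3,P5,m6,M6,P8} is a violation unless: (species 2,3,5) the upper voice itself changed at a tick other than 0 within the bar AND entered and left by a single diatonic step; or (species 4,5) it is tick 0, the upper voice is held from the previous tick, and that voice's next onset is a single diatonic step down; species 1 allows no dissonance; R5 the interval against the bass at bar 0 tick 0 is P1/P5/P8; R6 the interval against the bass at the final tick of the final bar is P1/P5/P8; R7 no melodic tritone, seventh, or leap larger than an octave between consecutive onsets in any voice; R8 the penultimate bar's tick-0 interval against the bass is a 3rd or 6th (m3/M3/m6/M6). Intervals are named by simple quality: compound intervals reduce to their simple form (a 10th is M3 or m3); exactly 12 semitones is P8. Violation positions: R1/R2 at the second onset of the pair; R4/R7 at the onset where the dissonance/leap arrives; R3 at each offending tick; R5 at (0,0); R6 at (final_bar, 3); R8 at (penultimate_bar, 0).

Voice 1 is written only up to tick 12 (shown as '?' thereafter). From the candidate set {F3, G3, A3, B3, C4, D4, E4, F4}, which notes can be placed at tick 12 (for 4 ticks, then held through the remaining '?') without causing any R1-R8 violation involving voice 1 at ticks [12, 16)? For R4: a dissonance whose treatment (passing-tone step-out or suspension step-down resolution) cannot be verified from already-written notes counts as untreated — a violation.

{A3, D4}

F3: violates R1,R7
G3: violates R4,R7
A3: legal
B3: violates R4,R7
C4: violates R2
D4: legal
E4: violates R4
F4: violates R1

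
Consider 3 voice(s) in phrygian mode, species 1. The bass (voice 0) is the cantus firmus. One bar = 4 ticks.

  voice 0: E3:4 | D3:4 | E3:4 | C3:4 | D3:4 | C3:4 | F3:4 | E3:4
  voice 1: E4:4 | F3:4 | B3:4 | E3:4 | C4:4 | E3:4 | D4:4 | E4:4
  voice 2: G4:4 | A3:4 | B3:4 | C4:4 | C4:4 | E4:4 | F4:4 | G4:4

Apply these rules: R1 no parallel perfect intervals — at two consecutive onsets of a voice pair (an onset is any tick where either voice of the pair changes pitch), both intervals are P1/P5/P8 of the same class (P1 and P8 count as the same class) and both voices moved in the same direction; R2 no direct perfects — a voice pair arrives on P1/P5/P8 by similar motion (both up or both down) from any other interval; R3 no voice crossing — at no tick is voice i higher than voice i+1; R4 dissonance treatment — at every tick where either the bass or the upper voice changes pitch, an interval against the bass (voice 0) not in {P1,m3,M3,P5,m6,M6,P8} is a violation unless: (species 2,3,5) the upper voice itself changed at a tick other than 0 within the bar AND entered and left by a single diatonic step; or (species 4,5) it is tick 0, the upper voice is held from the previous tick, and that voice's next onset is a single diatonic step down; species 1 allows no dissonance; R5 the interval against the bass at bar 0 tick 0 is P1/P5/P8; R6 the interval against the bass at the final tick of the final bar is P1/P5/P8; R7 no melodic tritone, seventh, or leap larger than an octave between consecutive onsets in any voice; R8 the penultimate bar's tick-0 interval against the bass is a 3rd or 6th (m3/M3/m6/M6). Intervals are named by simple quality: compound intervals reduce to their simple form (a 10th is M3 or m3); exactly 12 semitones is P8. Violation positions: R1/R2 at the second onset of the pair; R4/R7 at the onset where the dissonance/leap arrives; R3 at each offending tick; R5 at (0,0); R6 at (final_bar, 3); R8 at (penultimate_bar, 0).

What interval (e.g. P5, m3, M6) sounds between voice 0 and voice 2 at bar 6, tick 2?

voice 0=F3 voice 2=F4 -> P8

P8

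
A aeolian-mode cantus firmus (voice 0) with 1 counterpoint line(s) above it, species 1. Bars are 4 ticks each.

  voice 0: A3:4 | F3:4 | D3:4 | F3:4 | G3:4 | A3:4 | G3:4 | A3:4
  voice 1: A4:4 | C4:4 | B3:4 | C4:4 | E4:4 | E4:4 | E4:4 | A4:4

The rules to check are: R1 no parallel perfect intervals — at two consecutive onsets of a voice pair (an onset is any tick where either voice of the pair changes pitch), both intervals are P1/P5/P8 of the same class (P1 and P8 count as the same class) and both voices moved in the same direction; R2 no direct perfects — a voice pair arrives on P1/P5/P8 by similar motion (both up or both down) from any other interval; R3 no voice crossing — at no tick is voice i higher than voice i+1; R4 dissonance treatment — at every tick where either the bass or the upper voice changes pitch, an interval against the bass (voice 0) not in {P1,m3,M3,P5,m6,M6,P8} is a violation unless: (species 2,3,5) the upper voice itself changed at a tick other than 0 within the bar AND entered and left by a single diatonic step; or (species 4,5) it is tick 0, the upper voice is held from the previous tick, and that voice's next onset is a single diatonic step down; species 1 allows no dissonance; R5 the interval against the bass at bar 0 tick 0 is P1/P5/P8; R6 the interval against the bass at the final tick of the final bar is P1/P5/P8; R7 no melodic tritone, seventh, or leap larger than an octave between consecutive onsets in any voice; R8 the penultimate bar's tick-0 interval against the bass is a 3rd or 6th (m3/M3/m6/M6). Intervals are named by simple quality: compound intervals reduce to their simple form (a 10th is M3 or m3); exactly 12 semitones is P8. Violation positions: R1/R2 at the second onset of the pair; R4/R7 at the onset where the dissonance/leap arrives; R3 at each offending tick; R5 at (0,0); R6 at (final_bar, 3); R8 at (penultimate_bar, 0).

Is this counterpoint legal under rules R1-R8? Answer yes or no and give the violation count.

No (3 violations)

bar 0: v0=A3 v1=A4 (P8)
bar 1: v0=F3 v1=C4 (P5)
bar 2: v0=D3 v1=B3 (M6)
bar 3: v0=F3 v1=C4 (P5)
bar 4: v0=G3 v1=E4 (M6)
bar 5: v0=A3 v1=E4 (P5)
bar 6: v0=G3 v1=E4 (M6)
bar 7: v0=A3 v1=A4 (P8)
  R2 @ bar1.0: A3/A4 P8 -> F3/C4 P5 similar
  R2 @ bar3.0: D3/B3 M6 -> F3/C4 P5 similar
  R2 @ bar7.0: G3/E4 M6 -> A3/A4 P8 similar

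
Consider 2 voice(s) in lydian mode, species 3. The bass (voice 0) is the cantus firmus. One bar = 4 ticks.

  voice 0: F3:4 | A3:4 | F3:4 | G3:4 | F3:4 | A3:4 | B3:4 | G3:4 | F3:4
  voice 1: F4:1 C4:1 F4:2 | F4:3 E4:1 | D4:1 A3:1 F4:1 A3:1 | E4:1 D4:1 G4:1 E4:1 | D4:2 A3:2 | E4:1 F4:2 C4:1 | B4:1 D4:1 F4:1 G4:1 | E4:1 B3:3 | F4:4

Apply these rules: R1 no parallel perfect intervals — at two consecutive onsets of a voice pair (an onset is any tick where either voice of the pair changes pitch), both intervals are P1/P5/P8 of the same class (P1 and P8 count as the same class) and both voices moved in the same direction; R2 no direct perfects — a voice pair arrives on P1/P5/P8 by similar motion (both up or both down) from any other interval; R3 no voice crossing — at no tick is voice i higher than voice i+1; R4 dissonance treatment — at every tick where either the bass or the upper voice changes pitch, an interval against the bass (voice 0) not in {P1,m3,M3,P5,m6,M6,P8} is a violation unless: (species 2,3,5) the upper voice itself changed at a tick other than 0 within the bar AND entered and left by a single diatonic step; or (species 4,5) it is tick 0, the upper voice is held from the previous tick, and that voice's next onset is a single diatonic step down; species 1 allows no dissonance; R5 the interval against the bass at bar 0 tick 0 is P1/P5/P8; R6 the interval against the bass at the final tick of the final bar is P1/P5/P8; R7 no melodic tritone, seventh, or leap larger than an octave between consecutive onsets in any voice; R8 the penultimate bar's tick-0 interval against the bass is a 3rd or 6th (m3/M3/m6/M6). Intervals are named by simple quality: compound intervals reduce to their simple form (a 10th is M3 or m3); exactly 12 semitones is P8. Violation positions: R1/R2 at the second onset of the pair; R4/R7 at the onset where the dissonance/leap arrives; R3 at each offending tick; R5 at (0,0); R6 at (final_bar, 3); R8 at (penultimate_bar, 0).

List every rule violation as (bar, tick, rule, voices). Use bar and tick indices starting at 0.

(5, 0, R2, (0, 1))
(6, 0, R2, (0, 1))
(6, 0, R7, (1,))
(6, 2, R4, (0, 1))
(8, 0, R7, (1,))

bar 0: v0=F3 v1=F4 downbeat P8
bar 1: v0=A3 v1=F4 downbeat m6
bar 2: v0=F3 v1=D4 downbeat M6
bar 3: v0=G3 v1=E4 downbeat M6
bar 4: v0=F3 v1=D4 downbeat M6
bar 5: v0=A3 v1=E4 downbeat P5
bar 6: v0=B3 v1=B4 downbeat P8
bar 7: v0=G3 v1=E4 downbeat M6
bar 8: v0=F3 v1=F4 downbeat P8
  -> R2 @ bar 5 tick 0 v(0, 1): F3/A3 M3 -> A3/E4 P5 similar
  -> R2 @ bar 6 tick 0 v(0, 1): A3/C4 m3 -> B3/B4 P8 similar
  -> R7 @ bar 6 tick 0 v(1,): C4->B4 leap 11st
  -> R4 @ bar 6 tick 2 v(0, 1): B3/F4 TT untreated
  -> R7 @ bar 8 tick 0 v(1,): B3->F4 leap 6st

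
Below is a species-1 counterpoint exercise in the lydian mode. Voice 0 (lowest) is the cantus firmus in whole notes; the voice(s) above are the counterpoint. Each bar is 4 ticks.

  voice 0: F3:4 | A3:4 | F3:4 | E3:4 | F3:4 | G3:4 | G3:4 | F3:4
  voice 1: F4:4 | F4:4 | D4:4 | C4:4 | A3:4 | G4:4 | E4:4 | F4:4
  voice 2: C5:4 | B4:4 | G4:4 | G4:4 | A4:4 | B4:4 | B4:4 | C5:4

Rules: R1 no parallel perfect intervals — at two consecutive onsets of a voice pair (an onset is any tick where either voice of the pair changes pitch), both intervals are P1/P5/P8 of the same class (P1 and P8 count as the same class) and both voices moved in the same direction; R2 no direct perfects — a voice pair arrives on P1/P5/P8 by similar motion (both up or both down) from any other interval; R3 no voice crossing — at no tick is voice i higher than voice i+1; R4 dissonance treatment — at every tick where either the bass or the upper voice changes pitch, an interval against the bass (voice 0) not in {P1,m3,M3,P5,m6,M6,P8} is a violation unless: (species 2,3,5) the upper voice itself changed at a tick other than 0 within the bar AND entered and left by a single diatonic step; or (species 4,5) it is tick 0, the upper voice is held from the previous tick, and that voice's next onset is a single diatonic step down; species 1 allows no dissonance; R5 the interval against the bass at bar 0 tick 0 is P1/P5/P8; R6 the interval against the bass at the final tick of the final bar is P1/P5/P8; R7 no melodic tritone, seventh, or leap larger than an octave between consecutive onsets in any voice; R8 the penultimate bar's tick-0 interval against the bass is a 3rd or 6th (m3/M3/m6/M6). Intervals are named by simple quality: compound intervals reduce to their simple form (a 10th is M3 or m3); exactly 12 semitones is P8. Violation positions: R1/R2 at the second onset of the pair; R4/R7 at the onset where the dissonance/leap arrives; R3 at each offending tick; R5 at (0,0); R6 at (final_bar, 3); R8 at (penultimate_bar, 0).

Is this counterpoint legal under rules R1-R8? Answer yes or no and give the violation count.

No (5 violations)

bar 0: v0=F3 v1=F4 v2=C5 (P5)
bar 1: v0=A3 v1=F4 v2=B4 (M2)
bar 2: v0=F3 v1=D4 v2=G4 (M2)
bar 3: v0=E3 v1=C4 v2=G4 (m3)
bar 4: v0=F3 v1=A3 v2=A4 (M3)
bar 5: v0=G3 v1=G4 v2=B4 (M3)
bar 6: v0=G3 v1=E4 v2=B4 (M3)
bar 7: v0=F3 v1=F4 v2=C5 (P5)
  R4 @ bar1.0: A3/B4 M2 untreated
  R4 @ bar2.0: F3/G4 M2 untreated
  R2 @ bar5.0: F3/A3 M3 -> G3/G4 P8 similar
  R7 @ bar5.0: A3->G4 leap 10st
  R1 @ bar7.0: E4/B4 P5 -> F4/C5 P5 similar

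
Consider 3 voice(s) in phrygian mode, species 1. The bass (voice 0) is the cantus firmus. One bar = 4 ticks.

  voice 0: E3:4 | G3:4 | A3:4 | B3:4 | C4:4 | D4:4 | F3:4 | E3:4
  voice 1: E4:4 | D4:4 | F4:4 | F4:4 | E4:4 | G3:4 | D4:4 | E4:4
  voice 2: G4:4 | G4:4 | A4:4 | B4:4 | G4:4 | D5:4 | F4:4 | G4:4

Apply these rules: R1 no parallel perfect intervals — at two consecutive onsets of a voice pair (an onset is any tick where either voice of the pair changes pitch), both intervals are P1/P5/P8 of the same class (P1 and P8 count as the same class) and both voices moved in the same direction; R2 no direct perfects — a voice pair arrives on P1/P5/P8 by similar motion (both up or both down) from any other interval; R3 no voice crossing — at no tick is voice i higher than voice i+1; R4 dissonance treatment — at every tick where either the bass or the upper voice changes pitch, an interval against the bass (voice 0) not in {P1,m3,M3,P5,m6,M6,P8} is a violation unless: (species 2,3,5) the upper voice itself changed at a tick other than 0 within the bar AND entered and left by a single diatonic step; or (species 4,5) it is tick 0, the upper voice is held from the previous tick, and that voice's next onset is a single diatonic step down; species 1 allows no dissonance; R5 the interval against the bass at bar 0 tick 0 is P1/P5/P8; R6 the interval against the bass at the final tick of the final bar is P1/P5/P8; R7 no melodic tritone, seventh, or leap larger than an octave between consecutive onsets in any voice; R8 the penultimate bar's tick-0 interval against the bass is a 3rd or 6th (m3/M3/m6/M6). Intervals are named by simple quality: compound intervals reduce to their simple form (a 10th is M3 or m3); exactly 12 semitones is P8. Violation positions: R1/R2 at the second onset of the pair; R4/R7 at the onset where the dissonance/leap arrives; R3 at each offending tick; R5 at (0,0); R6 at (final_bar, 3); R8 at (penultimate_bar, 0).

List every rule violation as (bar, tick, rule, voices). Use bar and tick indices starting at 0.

(0, 0, R5, (0, 2))
(2, 0, R1, (0, 2))
(3, 0, R1, (0, 2))
(3, 0, R4, (0, 1))
(5, 0, R2, (0, 2))
(5, 0, R3, (0, 1))
(5, 1, R3, (0, 1))
(5, 2, R3, (0, 1))
(5, 3, R3, (0, 1))
(6, 0, R1, (0, 2))
(6, 0, R8, (0, 2))
(7, 3, R6, (0, 2))

bar 0: v0=E3 v1=E4 v2=G4 downbeat m3
bar 1: v0=G3 v1=D4 v2=G4 downbeat P8
bar 2: v0=A3 v1=F4 v2=A4 downbeat P8
bar 3: v0=B3 v1=F4 v2=B4 downbeat P8
bar 4: v0=C4 v1=E4 v2=G4 downbeat P5
bar 5: v0=D4 v1=G3 v2=D5 downbeat P8
bar 6: v0=F3 v1=D4 v2=F4 downbeat P8
bar 7: v0=E3 v1=E4 v2=G4 downbeat m3
  -> R5 @ bar 0 tick 0 v(0, 2): opens on m3
  -> R1 @ bar 2 tick 0 v(0, 2): G3/G4 P8 -> A3/A4 P8 similar
  -> R1 @ bar 3 tick 0 v(0, 2): A3/A4 P8 -> B3/B4 P8 similar
  -> R4 @ bar 3 tick 0 v(0, 1): B3/F4 TT untreated
  -> R2 @ bar 5 tick 0 v(0, 2): C4/G4 P5 -> D4/D5 P8 similar
  -> R3 @ bar 5 tick 0 v(0, 1): D4 above G3
  -> R3 @ bar 5 tick 1 v(0, 1): D4 above G3
  -> R3 @ bar 5 tick 2 v(0, 1): D4 above G3
  -> R3 @ bar 5 tick 3 v(0, 1): D4 above G3
  -> R1 @ bar 6 tick 0 v(0, 2): D4/D5 P8 -> F3/F4 P8 similar
  -> R8 @ bar 6 tick 0 v(0, 2): penult P8 not 3rd/6th
  -> R6 @ bar 7 tick 3 v(0, 2): closes on m3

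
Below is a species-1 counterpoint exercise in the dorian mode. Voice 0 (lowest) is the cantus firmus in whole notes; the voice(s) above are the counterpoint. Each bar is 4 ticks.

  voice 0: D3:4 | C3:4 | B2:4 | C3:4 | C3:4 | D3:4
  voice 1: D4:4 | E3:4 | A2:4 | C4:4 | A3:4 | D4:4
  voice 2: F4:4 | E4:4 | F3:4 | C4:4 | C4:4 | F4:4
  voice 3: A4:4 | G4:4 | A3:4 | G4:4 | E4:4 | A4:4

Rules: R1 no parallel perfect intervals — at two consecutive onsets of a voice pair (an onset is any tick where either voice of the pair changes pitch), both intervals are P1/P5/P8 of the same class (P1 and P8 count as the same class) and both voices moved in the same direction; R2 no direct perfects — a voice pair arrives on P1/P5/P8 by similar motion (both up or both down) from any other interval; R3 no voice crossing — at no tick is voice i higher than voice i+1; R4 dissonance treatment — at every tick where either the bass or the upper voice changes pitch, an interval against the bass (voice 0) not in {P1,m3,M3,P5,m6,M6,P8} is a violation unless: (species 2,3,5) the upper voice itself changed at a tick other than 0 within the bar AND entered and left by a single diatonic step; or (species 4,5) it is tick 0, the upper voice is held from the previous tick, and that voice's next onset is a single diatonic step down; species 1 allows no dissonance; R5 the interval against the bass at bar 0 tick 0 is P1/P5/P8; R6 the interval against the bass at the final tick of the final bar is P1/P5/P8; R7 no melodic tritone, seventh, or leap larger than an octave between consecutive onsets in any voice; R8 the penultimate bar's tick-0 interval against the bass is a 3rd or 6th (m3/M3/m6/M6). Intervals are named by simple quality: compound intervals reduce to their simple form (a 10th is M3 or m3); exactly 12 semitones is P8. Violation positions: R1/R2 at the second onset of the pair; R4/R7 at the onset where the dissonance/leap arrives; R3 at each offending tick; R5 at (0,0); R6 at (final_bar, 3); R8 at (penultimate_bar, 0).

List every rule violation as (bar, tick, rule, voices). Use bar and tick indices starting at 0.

(0, 0, R5, (0, 2))
(1, 0, R1, (0, 3))
(1, 0, R2, (1, 2))
(1, 0, R7, (1,))
(2, 0, R2, (1, 3))
(2, 0, R3, (0, 1))
(2, 0, R4, (0, 1))
(2, 0, R4, (0, 2))
(2, 0, R4, (0, 3))
(2, 0, R7, (2,))
(2, 0, R7, (3,))
(2, 1, R3, (0, 1))
(2, 2, R3, (0, 1))
(2, 3, R3, (0, 1))
(3, 0, R2, (0, 1))
(3, 0, R2, (0, 2))
(3, 0, R2, (0, 3))
(3, 0, R2, (1, 2))
(3, 0, R2, (1, 3))
(3, 0, R2, (2, 3))
(3, 0, R7, (1,))
(3, 0, R7, (3,))
(4, 0, R1, (1, 3))
(4, 0, R8, (0, 2))
(5, 0, R1, (1, 3))
(5, 0, R2, (0, 1))
(5, 0, R2, (0, 3))
(5, 3, R6, (0, 2))

bar 0: v0=D3 v1=D4 v2=F4 v3=A4 downbeat P5
bar 1: v0=C3 v1=E3 v2=E4 v3=G4 downbeat P5
bar 2: v0=B2 v1=A2 v2=F3 v3=A3 downbeat m7
bar 3: v0=C3 v1=C4 v2=C4 v3=G4 downbeat P5
bar 4: v0=C3 v1=A3 v2=C4 v3=E4 downbeat M3
bar 5: v0=D3 v1=D4 v2=F4 v3=A4 downbeat P5
  -> R5 @ bar 0 tick 0 v(0, 2): opens on m3
  -> R1 @ bar 1 tick 0 v(0, 3): D3/A4 P5 -> C3/G4 P5 similar
  -> R2 @ bar 1 tick 0 v(1, 2): D4/F4 m3 -> E3/E4 P8 similar
  -> R7 @ bar 1 tick 0 v(1,): D4->E3 leap 10st
  -> R2 @ bar 2 tick 0 v(1, 3): E3/G4 m3 -> A2/A3 P8 similar
  -> R3 @ bar 2 tick 0 v(0, 1): B2 above A2
  -> R4 @ bar 2 tick 0 v(0, 1): B2/A2 M2 untreated
  -> R4 @ bar 2 tick 0 v(0, 2): B2/F3 TT untreated
  -> R4 @ bar 2 tick 0 v(0, 3): B2/A3 m7 untreated
  -> R7 @ bar 2 tick 0 v(2,): E4->F3 leap 11st
  -> R7 @ bar 2 tick 0 v(3,): G4->A3 leap 10st
  -> R3 @ bar 2 tick 1 v(0, 1): B2 above A2
  -> R3 @ bar 2 tick 2 v(0, 1): B2 above A2
  -> R3 @ bar 2 tick 3 v(0, 1): B2 above A2
  -> R2 @ bar 3 tick 0 v(0, 1): B2/A2 M2 -> C3/C4 P8 similar
  -> R2 @ bar 3 tick 0 v(0, 2): B2/F3 TT -> C3/C4 P8 similar
  -> R2 @ bar 3 tick 0 v(0, 3): B2/A3 m7 -> C3/G4 P5 similar
  -> R2 @ bar 3 tick 0 v(1, 2): A2/F3 m6 -> C4/C4 P1 similar
  -> R2 @ bar 3 tick 0 v(1, 3): A2/A3 P8 -> C4/G4 P5 similar
  -> R2 @ bar 3 tick 0 v(2, 3): F3/A3 M3 -> C4/G4 P5 similar
  -> R7 @ bar 3 tick 0 v(1,): A2->C4 leap 15st
  -> R7 @ bar 3 tick 0 v(3,): A3->G4 leap 10st
  -> R1 @ bar 4 tick 0 v(1, 3): C4/G4 P5 -> A3/E4 P5 similar
  -> R8 @ bar 4 tick 0 v(0, 2): penult P8 not 3rd/6th
  -> R1 @ bar 5 tick 0 v(1, 3): A3/E4 P5 -> D4/A4 P5 similar
  -> R2 @ bar 5 tick 0 v(0, 1): C3/A3 M6 -> D3/D4 P8 similar
  -> R2 @ bar 5 tick 0 v(0, 3): C3/E4 M3 -> D3/A4 P5 similar
  -> R6 @ bar 5 tick 3 v(0, 2): closes on m3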